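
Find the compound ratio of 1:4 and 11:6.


Compound ratio = (1×11) : (4×6)
= 11:24
GCD = 1
= 11:24

11:24


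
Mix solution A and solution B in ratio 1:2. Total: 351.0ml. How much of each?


Total parts = 1 + 2 = 3
solution A: 351.0 × 1/3 = 117.0ml
solution B: 351.0 × 2/3 = 234.0ml
= 117.0ml and 234.0ml

117.0ml and 234.0ml


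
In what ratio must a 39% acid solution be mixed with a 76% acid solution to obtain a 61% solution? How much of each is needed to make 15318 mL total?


Let x parts of 39% mix with y parts of 76%.
39x + 76y = 61(x + y)
39x + 76y = 61x + 61y
x(39 - 61) = y(61 - 76)
x/y = (76 - 61)/(61 - 39) = 15/22
Simplify: 15:22
Total parts = 37; one part = 15318/37 = 414.00 mL
39% solution: 15×414.00 = 6210.00 mL
76% solution: 22×414.00 = 9108.00 mL
= ratio 15:22; 6210.00 mL and 9108.00 mL

ratio 15:22; 6210.00 mL and 9108.00 mL


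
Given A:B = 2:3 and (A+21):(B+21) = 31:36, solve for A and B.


Let A = 2k, B = 3k.
(2k + 21) / (3k + 21) = 31/36
Cross-multiply: 36(2k + 21) = 31(3k + 21)
72k + 756 = 93k + 651
72k - 93k = 651 - 756
-21k = -105
k = -105/-21 = 5
A = 2×5 = 10, B = 3×5 = 15
= A = 10, B = 15

A = 10, B = 15


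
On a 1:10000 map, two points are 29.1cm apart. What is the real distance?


Real distance = map distance × scale
= 29.1cm × 10000
= 291000 cm = 2910.0 m
= 2.910 km

2.910 km


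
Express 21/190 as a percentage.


Percentage = (part / whole) × 100
= (21 / 190) × 100
≈ 11.05%

11.05%


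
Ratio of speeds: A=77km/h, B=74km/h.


Ratio = 77:74
GCD = 1
Simplified = 77:74
Time ratio (same distance) = 74:77
Speed ratio = 77:74

77:74


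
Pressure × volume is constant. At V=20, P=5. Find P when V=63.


Inverse proportion: x × y = constant
k = 20 × 5 = 100
y₂ = k / 63 = 100 / 63
= 1.59

1.59


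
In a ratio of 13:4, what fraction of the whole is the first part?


Total parts = 13 + 4 = 17
First part: 13/17 = 13/17
= 13/17

13/17


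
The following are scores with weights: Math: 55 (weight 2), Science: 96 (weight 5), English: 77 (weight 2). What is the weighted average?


Numerator = 55×2 + 96×5 + 77×2
= 110 + 480 + 154
= 744
Total weight = 9
Weighted avg = 744/9
= 82.67

82.67


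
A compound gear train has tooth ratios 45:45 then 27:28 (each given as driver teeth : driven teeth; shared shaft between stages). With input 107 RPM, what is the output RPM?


Stage 1: RPM_B = RPM_A × t_A/t_B = 107 × 45/45 = 4815/45 = 107.00
B and C share a shaft → RPM_C = RPM_B
Stage 2: RPM_D = RPM_C × t_C/t_D = RPM_A × (t_A×t_C)/(t_B×t_D)
Overall ratio = (45×27)/(45×28) = 1215/1260
RPM_D = 107 × 1215/1260 = 130005/1260
≈ 103.18 RPM

103.18 RPM


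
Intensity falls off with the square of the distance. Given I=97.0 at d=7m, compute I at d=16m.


I₁d₁² = I₂d₂²
I₂ = I₁ × (d₁/d₂)²
= 97.0 × (7/16)²
= 97.0 × 49/256
= 4753/256
≈ 18.5664

18.5664


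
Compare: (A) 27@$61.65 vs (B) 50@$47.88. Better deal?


Deal A: $61.65/27 = $2.2833/unit
Deal B: $47.88/50 = $0.9576/unit
B is cheaper per unit
= Deal B

Deal B


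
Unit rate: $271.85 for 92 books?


Unit rate = total / quantity
= 271.85 / 92
= $2.95 per unit

$2.95 per unit


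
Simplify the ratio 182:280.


GCD(182, 280) = 14
182/14 : 280/14
= 13:20

13:20


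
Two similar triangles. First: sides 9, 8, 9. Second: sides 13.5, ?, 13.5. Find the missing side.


Scale factor = 13.5/9 = 1.5
Missing side = 8 × 1.5
= 12.0

12.0


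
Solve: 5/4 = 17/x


Cross multiply: 5 × x = 4 × 17
5x = 68
x = 68 / 5
= 13.60

13.60


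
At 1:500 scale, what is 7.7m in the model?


Model size = real / scale
= 7.7 / 500
= 0.0154 m

0.0154 m


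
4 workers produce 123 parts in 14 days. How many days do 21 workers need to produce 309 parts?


Days ∝ work / workers, so d₂ = d₁ × (m₁/m₂) × (w₂/w₁)
Workers factor (inverse): 4/21 ≈ 0.1905
Work factor (direct): 309/123 ≈ 2.5122
d₂ = 14 × 4/21 × 309/123 = (14 × 4 × 309) / (21 × 123) = 17304/2583
≈ 6.70 days

6.70 days


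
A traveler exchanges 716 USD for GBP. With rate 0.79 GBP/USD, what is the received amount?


Amount × rate = 716 × 0.79
= 565.64 GBP

565.64 GBP


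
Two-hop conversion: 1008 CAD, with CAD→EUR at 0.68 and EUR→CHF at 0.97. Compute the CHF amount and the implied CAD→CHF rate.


Step 1: 1008 CAD × 0.68 = 685.44 EUR
Step 2: 685.44 EUR × 0.97 = 664.88 CHF
Implied rate CAD→CHF = 0.68 × 0.97 = 0.6596
= 664.88 CHF; implied rate 0.6596 CHF/CAD

664.88 CHF; implied rate 0.6596 CHF/CAD


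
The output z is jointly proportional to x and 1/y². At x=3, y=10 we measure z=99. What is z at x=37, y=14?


z = k·x/y²
Solve for k using the known point: k = z·y²/x = 99×100/3 = 9900/3 = 3300.0000
Now evaluate at x=37, y=14:
z = k × 37 / 196 = (9900 × 37) / (3 × 196) = 366300/588
≈ 622.9592

622.9592


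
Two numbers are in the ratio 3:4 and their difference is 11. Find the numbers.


Let A = 3k, B = 4k.
4k - 3k = 11
1k = 11 → k = 11/1 = 11
A = 3×11 = 33, B = 4×11 = 44
= A = 33, B = 44

A = 33, B = 44


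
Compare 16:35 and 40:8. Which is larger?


16/35 = 0.4571
40/8 = 5.0000
0.4571 < 5.0000, so 16:35 is less
= 40:8

40:8


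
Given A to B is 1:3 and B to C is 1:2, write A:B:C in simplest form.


Match B: multiply A:B by 1 → 1:3
Multiply B:C by 3 → 3:6
Combined: 1:3:6
GCD = 1
= 1:3:6

1:3:6


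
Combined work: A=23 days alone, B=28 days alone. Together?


Rate of A = 1/23 per day
Rate of B = 1/28 per day
Combined rate = 1/23 + 1/28 = 51/644 ≈ 0.0792 per day
Days = 1 / combined rate = 644/51
≈ 12.63 days

12.63 days


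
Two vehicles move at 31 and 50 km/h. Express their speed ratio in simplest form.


Ratio = 31:50
GCD = 1
Simplified = 31:50
Time ratio (same distance) = 50:31
Speed ratio = 31:50

31:50


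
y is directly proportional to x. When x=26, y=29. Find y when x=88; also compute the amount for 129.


Direct proportion: y/x = constant
k = 29/26 ≈ 1.1154
y at x=88: k × 88 = 29 × 88 / 26 = 2552/26 ≈ 98.15
y at x=129: k × 129 = 29 × 129 / 26 = 3741/26 ≈ 143.88
= 98.15 and 143.88

98.15 and 143.88


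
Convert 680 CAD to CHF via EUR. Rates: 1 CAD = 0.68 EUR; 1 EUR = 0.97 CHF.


Step 1: 680 CAD × 0.68 = 462.40 EUR
Step 2: 462.40 EUR × 0.97 = 448.53 CHF
Implied rate CAD→CHF = 0.68 × 0.97 = 0.6596
= 448.53 CHF

448.53 CHF


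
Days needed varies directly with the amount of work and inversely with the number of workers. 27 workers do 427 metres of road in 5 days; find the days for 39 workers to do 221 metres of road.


Days ∝ work / workers, so d₂ = d₁ × (m₁/m₂) × (w₂/w₁)
Workers factor (inverse): 27/39 ≈ 0.6923
Work factor (direct): 221/427 ≈ 0.5176
d₂ = 5 × 27/39 × 221/427 = (5 × 27 × 221) / (39 × 427) = 29835/16653
≈ 1.79 days

1.79 days


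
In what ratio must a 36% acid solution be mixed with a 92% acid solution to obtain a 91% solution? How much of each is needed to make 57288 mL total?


Let x parts of 36% mix with y parts of 92%.
36x + 92y = 91(x + y)
36x + 92y = 91x + 91y
x(36 - 91) = y(91 - 92)
x/y = (92 - 91)/(91 - 36) = 1/55
Simplify: 1:55
Total parts = 56; one part = 57288/56 = 1023.00 mL
36% solution: 1×1023.00 = 1023.00 mL
92% solution: 55×1023.00 = 56265.00 mL
= ratio 1:55; 1023.00 mL and 56265.00 mL

ratio 1:55; 1023.00 mL and 56265.00 mL


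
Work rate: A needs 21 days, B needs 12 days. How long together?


Rate of A = 1/21 per day
Rate of B = 1/12 per day
Combined rate = 1/21 + 1/12 = 33/252 ≈ 0.1310 per day
Days = 1 / combined rate = 252/33
≈ 7.64 days

7.64 days


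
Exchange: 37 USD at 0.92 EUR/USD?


Amount × rate = 37 × 0.92
= 34.04 EUR

34.04 EUR


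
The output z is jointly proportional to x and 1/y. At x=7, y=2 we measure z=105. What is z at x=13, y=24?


z = k·x/y
Solve for k using the known point: k = z·y/x = 105×2/7 = 210/7 = 30.0000
Now evaluate at x=13, y=24:
z = k × 13 / 24 = (210 × 13) / (7 × 24) = 2730/168
= 16.2500

16.2500


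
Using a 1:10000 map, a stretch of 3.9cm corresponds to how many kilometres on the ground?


Real distance = map distance × scale
= 3.9cm × 10000
= 39000 cm = 390.0 m
= 0.390 km

0.390 km


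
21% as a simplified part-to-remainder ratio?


21% means 21 parts out of 100; remainder = 79
Part : remainder = 21:79
GCD = 1
= 21:79

21:79


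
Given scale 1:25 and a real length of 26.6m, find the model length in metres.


Model size = real / scale
= 26.6 / 25
= 1.0640 m

1.0640 m


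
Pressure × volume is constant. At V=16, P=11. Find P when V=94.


Inverse proportion: x × y = constant
k = 16 × 11 = 176
y₂ = k / 94 = 176 / 94
= 1.87

1.87


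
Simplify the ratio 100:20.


GCD(100, 20) = 20
100/20 : 20/20
= 5:1

5:1


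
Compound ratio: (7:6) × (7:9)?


Compound ratio = (7×7) : (6×9)
= 49:54
GCD = 1
= 49:54

49:54


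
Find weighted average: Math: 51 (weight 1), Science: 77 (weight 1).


Numerator = 51×1 + 77×1
= 51 + 77
= 128
Total weight = 2
Weighted avg = 128/2
= 64.00

64.00


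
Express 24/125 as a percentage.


Percentage = (part / whole) × 100
= (24 / 125) × 100
= 19.20%

19.20%


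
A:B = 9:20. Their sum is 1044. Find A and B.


Let A = 9k, B = 20k.
9k + 20k = 1044
29k = 1044 → k = 1044/29 = 36
A = 9×36 = 324, B = 20×36 = 720
= A = 324, B = 720

A = 324, B = 720


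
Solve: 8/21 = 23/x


Cross multiply: 8 × x = 21 × 23
8x = 483
x = 483 / 8
= 60.38

60.38


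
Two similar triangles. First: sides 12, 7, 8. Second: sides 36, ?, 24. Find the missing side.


Scale factor = 36/12 = 3
Missing side = 7 × 3
= 21.0

21.0


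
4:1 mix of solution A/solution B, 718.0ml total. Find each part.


Total parts = 4 + 1 = 5
solution A: 718.0 × 4/5 = 574.4ml
solution B: 718.0 × 1/5 = 143.6ml
= 574.4ml and 143.6ml

574.4ml and 143.6ml


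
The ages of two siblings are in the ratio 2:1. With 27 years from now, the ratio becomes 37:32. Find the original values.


Let A = 2k, B = 1k.
(2k + 27) / (1k + 27) = 37/32
Cross-multiply: 32(2k + 27) = 37(1k + 27)
64k + 864 = 37k + 999
64k - 37k = 999 - 864
27k = 135
k = 135/27 = 5
A = 2×5 = 10, B = 1×5 = 5
= A = 10, B = 5

A = 10, B = 5


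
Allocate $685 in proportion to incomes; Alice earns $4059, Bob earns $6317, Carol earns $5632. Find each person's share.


Total income = 4059 + 6317 + 5632 = $16008
Alice: $685 × 4059/16008 = $173.69
Bob: $685 × 6317/16008 = $270.31
Carol: $685 × 5632/16008 = $241.00
= Alice: $173.69, Bob: $270.31, Carol: $241.00

Alice: $173.69, Bob: $270.31, Carol: $241.00


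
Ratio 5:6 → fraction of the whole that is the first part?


Total parts = 5 + 6 = 11
First part: 5/11 = 5/11
= 5/11

5/11


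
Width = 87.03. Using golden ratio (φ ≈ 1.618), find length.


φ = (1 + √5) / 2 ≈ 1.618
Length = width × φ = 87.03 × 1.618 = 140.81454
≈ 140.81

140.81


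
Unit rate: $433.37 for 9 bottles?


Unit rate = total / quantity
= 433.37 / 9
= $48.15 per unit

$48.15 per unit


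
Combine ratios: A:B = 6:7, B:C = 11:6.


Match B: multiply A:B by 11 → 66:77
Multiply B:C by 7 → 77:42
Combined: 66:77:42
GCD = 1
= 66:77:42

66:77:42


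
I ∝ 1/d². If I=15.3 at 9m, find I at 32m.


I₁d₁² = I₂d₂²
I₂ = I₁ × (d₁/d₂)²
= 15.3 × (9/32)²
= 15.3 × 81/1024
= 1239.3/1024
≈ 1.2103

1.2103


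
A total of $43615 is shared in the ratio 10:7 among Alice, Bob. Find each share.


Total parts = 10 + 7 = 17
Alice: 43615 × 10/17 = 25655.88
Bob: 43615 × 7/17 = 17959.12
= Alice: $25655.88, Bob: $17959.12

Alice: $25655.88, Bob: $17959.12


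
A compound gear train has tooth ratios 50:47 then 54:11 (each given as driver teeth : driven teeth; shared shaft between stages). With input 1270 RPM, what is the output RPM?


Stage 1: RPM_B = RPM_A × t_A/t_B = 1270 × 50/47 = 63500/47 ≈ 1351.06
B and C share a shaft → RPM_C = RPM_B
Stage 2: RPM_D = RPM_C × t_C/t_D = RPM_A × (t_A×t_C)/(t_B×t_D)
Overall ratio = (50×54)/(47×11) = 2700/517
RPM_D = 1270 × 2700/517 = 3429000/517
≈ 6632.50 RPM

6632.50 RPM


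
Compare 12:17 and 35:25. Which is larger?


12/17 = 0.7059
35/25 = 1.4000
0.7059 < 1.4000, so 12:17 is less
= 35:25

35:25


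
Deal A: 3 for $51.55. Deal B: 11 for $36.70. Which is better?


Deal A: $51.55/3 = $17.1833/unit
Deal B: $36.70/11 = $3.3364/unit
B is cheaper per unit
= Deal B

Deal B


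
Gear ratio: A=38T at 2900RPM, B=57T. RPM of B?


Gear ratio = 38:57 = 2:3
RPM_B = RPM_A × (teeth_A / teeth_B)
= 2900 × (38/57)
= 1933.3 RPM

1933.3 RPM


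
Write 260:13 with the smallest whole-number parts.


GCD(260, 13) = 13
260/13 : 13/13
= 20:1

20:1


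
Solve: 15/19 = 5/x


Cross multiply: 15 × x = 19 × 5
15x = 95
x = 95 / 15
= 6.33

6.33


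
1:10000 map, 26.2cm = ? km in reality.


Real distance = map distance × scale
= 26.2cm × 10000
= 262000 cm = 2620.0 m
= 2.620 km

2.620 km


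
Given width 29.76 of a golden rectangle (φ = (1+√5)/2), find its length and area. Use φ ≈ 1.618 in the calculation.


φ = (1 + √5) / 2 ≈ 1.618
Length = width × φ = 29.76 × 1.618 = 48.15168
≈ 48.15
Area = width × length = 29.76 × 48.15168 = 1432.9939968 ≈ 1432.99
= Length: 48.15, Area: 1432.99

Length: 48.15, Area: 1432.99


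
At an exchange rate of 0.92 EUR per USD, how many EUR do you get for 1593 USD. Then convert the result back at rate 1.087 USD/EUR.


Amount × rate = 1593 × 0.92 = 1465.56 EUR
Round-trip: 1465.56 × 1.087 = 1593.06 USD
= 1465.56 EUR, then 1593.06 USD

1465.56 EUR, then 1593.06 USD


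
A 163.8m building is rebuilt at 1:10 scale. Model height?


Model size = real / scale
= 163.8 / 10
= 16.3800 m

16.3800 m


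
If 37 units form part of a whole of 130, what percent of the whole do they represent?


Percentage = (part / whole) × 100
= (37 / 130) × 100
≈ 28.46%

28.46%


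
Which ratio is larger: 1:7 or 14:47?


1/7 = 0.1429
14/47 = 0.2979
0.1429 < 0.2979, so 1:7 is less
= 14:47

14:47


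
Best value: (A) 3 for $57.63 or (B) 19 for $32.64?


Deal A: $57.63/3 = $19.2100/unit
Deal B: $32.64/19 = $1.7179/unit
B is cheaper per unit
= Deal B

Deal B


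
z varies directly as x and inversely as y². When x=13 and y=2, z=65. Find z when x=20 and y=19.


z = k·x/y²
Solve for k using the known point: k = z·y²/x = 65×4/13 = 260/13 = 20.0000
Now evaluate at x=20, y=19:
z = k × 20 / 361 = (260 × 20) / (13 × 361) = 5200/4693
≈ 1.1080

1.1080


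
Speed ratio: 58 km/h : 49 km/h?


Ratio = 58:49
GCD = 1
Simplified = 58:49
Time ratio (same distance) = 49:58
Speed ratio = 58:49

58:49


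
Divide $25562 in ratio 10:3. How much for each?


Total parts = 10 + 3 = 13
Part 1: 25562 × 10/13 = 19663.08
Part 2: 25562 × 3/13 = 5898.92
= Part 1: $19663.08, Part 2: $5898.92

Part 1: $19663.08, Part 2: $5898.92


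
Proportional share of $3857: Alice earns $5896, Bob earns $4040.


Total income = 5896 + 4040 = $9936
Alice: $3857 × 5896/9936 = $2288.74
Bob: $3857 × 4040/9936 = $1568.26
= Alice: $2288.74, Bob: $1568.26

Alice: $2288.74, Bob: $1568.26


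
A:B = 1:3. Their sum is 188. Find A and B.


Let A = 1k, B = 3k.
1k + 3k = 188
4k = 188 → k = 188/4 = 47
A = 1×47 = 47, B = 3×47 = 141
= A = 47, B = 141

A = 47, B = 141


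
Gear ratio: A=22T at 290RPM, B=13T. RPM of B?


Gear ratio = 22:13 = 22:13
RPM_B = RPM_A × (teeth_A / teeth_B)
= 290 × (22/13)
= 490.8 RPM

490.8 RPM


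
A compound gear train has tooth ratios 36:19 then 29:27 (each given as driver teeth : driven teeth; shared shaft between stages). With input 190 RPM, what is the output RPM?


Stage 1: RPM_B = RPM_A × t_A/t_B = 190 × 36/19 = 6840/19 = 360.00
B and C share a shaft → RPM_C = RPM_B
Stage 2: RPM_D = RPM_C × t_C/t_D = RPM_A × (t_A×t_C)/(t_B×t_D)
Overall ratio = (36×29)/(19×27) = 1044/513
RPM_D = 190 × 1044/513 = 198360/513
≈ 386.67 RPM

386.67 RPM


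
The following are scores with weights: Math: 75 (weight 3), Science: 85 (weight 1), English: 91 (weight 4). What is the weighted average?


Numerator = 75×3 + 85×1 + 91×4
= 225 + 85 + 364
= 674
Total weight = 8
Weighted avg = 674/8
= 84.25

84.25


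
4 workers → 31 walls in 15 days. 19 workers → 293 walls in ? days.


Days ∝ work / workers, so d₂ = d₁ × (m₁/m₂) × (w₂/w₁)
Workers factor (inverse): 4/19 ≈ 0.2105
Work factor (direct): 293/31 ≈ 9.4516
d₂ = 15 × 4/19 × 293/31 = (15 × 4 × 293) / (19 × 31) = 17580/589
≈ 29.85 days

29.85 days


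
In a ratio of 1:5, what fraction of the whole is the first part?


Total parts = 1 + 5 = 6
First part: 1/6 = 1/6
= 1/6

1/6


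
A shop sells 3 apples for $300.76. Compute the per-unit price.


Unit rate = total / quantity
= 300.76 / 3
= $100.25 per unit

$100.25 per unit


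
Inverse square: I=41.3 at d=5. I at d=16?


I₁d₁² = I₂d₂²
I₂ = I₁ × (d₁/d₂)²
= 41.3 × (5/16)²
= 41.3 × 25/256
= 1032.5/256
≈ 4.0332

4.0332


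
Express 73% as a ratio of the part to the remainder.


73% means 73 parts out of 100; remainder = 27
Part : remainder = 73:27
GCD = 1
= 73:27

73:27


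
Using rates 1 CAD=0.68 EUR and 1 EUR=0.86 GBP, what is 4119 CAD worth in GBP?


Step 1: 4119 CAD × 0.68 = 2800.92 EUR
Step 2: 2800.92 EUR × 0.86 = 2408.79 GBP
Implied rate CAD→GBP = 0.68 × 0.86 = 0.5848
= 2408.79 GBP

2408.79 GBP


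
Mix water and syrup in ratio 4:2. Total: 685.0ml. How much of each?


Total parts = 4 + 2 = 6
water: 685.0 × 4/6 = 456.7ml
syrup: 685.0 × 2/6 = 228.3ml
= 456.7ml and 228.3ml

456.7ml and 228.3ml


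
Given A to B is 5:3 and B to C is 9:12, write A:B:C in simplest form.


Match B: multiply A:B by 9 → 45:27
Multiply B:C by 3 → 27:36
Combined: 45:27:36
GCD = 9
= 5:3:4

5:3:4


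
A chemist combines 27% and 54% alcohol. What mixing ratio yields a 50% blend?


Let x parts of 27% mix with y parts of 54%.
27x + 54y = 50(x + y)
27x + 54y = 50x + 50y
x(27 - 50) = y(50 - 54)
x/y = (54 - 50)/(50 - 27) = 4/23
Simplify: 4:23
= 4:23

4:23


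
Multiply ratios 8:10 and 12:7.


Compound ratio = (8×12) : (10×7)
= 96:70
GCD = 2
= 48:35

48:35


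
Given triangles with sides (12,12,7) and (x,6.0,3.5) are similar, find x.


Scale factor = 6.0/12 = 0.5
Missing side = 12 × 0.5
= 6.0

6.0


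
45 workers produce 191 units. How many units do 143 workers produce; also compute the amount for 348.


Direct proportion: y/x = constant
k = 191/45 ≈ 4.2444
y at x=143: k × 143 = 191 × 143 / 45 = 27313/45 ≈ 606.96
y at x=348: k × 348 = 191 × 348 / 45 = 66468/45 ≈ 1477.07
= 606.96 and 1477.07

606.96 and 1477.07


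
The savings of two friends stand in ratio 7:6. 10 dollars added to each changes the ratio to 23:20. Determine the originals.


Let A = 7k, B = 6k.
(7k + 10) / (6k + 10) = 23/20
Cross-multiply: 20(7k + 10) = 23(6k + 10)
140k + 200 = 138k + 230
140k - 138k = 230 - 200
2k = 30
k = 30/2 = 15
A = 7×15 = 105, B = 6×15 = 90
= A = 105, B = 90

A = 105, B = 90


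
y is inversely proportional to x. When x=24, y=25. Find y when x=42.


Inverse proportion: x × y = constant
k = 24 × 25 = 600
y₂ = k / 42 = 600 / 42
= 14.29

14.29


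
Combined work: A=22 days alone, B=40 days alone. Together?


Rate of A = 1/22 per day
Rate of B = 1/40 per day
Combined rate = 1/22 + 1/40 = 62/880 ≈ 0.0705 per day
Days = 1 / combined rate = 880/62
≈ 14.19 days

14.19 days


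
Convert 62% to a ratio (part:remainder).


62% means 62 parts out of 100; remainder = 38
Part : remainder = 62:38
GCD = 2
= 31:19

31:19


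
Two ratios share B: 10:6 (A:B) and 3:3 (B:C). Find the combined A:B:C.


Match B: multiply A:B by 3 → 30:18
Multiply B:C by 6 → 18:18
Combined: 30:18:18
GCD = 6
= 5:3:3

5:3:3


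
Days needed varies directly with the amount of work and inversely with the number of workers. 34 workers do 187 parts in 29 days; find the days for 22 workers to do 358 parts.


Days ∝ work / workers, so d₂ = d₁ × (m₁/m₂) × (w₂/w₁)
Workers factor (inverse): 34/22 ≈ 1.5455
Work factor (direct): 358/187 ≈ 1.9144
d₂ = 29 × 34/22 × 358/187 = (29 × 34 × 358) / (22 × 187) = 352988/4114
≈ 85.80 days

85.80 days


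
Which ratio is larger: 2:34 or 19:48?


2/34 = 0.0588
19/48 = 0.3958
0.0588 < 0.3958, so 2:34 is less
= 19:48

19:48


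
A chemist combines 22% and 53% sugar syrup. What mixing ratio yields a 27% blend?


Let x parts of 22% mix with y parts of 53%.
22x + 53y = 27(x + y)
22x + 53y = 27x + 27y
x(22 - 27) = y(27 - 53)
x/y = (53 - 27)/(27 - 22) = 26/5
Simplify: 26:5
= 26:5

26:5


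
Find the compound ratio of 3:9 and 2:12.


Compound ratio = (3×2) : (9×12)
= 6:108
GCD = 6
= 1:18

1:18


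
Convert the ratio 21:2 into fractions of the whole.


Total parts = 21 + 2 = 23
First part: 21/23 = 21/23
Second part: 2/23 = 2/23
= 21/23 and 2/23

21/23 and 2/23


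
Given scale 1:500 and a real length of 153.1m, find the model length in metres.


Model size = real / scale
= 153.1 / 500
= 0.3062 m

0.3062 m


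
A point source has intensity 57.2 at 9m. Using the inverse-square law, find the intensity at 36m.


I₁d₁² = I₂d₂²
I₂ = I₁ × (d₁/d₂)²
= 57.2 × (9/36)²
= 57.2 × 81/1296
= 4633.2/1296
= 3.5750

3.5750


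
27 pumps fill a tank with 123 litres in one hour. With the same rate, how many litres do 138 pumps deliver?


Direct proportion: y/x = constant
k = 123/27 ≈ 4.5556
y₂ = k × 138 = 123 × 138 / 27 = 16974/27
≈ 628.67

628.67


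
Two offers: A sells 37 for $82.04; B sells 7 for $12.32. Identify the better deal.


Deal A: $82.04/37 = $2.2173/unit
Deal B: $12.32/7 = $1.7600/unit
B is cheaper per unit
= Deal B

Deal B


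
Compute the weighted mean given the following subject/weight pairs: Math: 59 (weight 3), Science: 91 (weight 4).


Numerator = 59×3 + 91×4
= 177 + 364
= 541
Total weight = 7
Weighted avg = 541/7
= 77.29

77.29


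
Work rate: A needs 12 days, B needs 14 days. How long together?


Rate of A = 1/12 per day
Rate of B = 1/14 per day
Combined rate = 1/12 + 1/14 = 26/168 ≈ 0.1548 per day
Days = 1 / combined rate = 168/26
≈ 6.46 days

6.46 days


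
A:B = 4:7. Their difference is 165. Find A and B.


Let A = 4k, B = 7k.
7k - 4k = 165
3k = 165 → k = 165/3 = 55
A = 4×55 = 220, B = 7×55 = 385
= A = 220, B = 385

A = 220, B = 385


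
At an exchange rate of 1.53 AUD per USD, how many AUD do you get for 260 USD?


Amount × rate = 260 × 1.53
= 397.80 AUD

397.80 AUD


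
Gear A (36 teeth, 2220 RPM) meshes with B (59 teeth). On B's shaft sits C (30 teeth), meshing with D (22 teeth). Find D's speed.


Stage 1: RPM_B = RPM_A × t_A/t_B = 2220 × 36/59 = 79920/59 ≈ 1354.58
B and C share a shaft → RPM_C = RPM_B
Stage 2: RPM_D = RPM_C × t_C/t_D = RPM_A × (t_A×t_C)/(t_B×t_D)
Overall ratio = (36×30)/(59×22) = 1080/1298
RPM_D = 2220 × 1080/1298 = 2397600/1298
≈ 1847.15 RPM

1847.15 RPM


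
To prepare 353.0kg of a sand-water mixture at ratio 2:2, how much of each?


Total parts = 2 + 2 = 4
sand: 353.0 × 2/4 = 176.5kg
water: 353.0 × 2/4 = 176.5kg
= 176.5kg and 176.5kg

176.5kg and 176.5kg


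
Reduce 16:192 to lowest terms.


GCD(16, 192) = 16
16/16 : 192/16
= 1:12

1:12


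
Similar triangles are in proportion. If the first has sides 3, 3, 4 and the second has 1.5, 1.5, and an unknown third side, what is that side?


Scale factor = 1.5/3 = 0.5
Missing side = 4 × 0.5
= 2.0

2.0


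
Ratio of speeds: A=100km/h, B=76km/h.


Ratio = 100:76
GCD = 4
Simplified = 25:19
Time ratio (same distance) = 19:25
Speed ratio = 25:19

25:19


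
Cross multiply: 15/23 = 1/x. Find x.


Cross multiply: 15 × x = 23 × 1
15x = 23
x = 23 / 15
= 1.53

1.53


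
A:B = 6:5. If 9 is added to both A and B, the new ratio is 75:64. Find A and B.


Let A = 6k, B = 5k.
(6k + 9) / (5k + 9) = 75/64
Cross-multiply: 64(6k + 9) = 75(5k + 9)
384k + 576 = 375k + 675
384k - 375k = 675 - 576
9k = 99
k = 99/9 = 11
A = 6×11 = 66, B = 5×11 = 55
= A = 66, B = 55

A = 66, B = 55


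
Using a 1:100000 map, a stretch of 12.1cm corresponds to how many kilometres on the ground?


Real distance = map distance × scale
= 12.1cm × 100000
= 1210000 cm = 12100.0 m
= 12.100 km

12.100 km


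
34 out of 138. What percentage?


Percentage = (part / whole) × 100
= (34 / 138) × 100
≈ 24.64%

24.64%


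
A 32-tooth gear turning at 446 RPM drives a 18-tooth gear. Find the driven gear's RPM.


Gear ratio = 32:18 = 16:9
RPM_B = RPM_A × (teeth_A / teeth_B)
= 446 × (32/18)
= 792.9 RPM

792.9 RPM


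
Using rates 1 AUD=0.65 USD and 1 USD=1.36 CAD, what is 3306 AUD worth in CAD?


Step 1: 3306 AUD × 0.65 = 2148.90 USD
Step 2: 2148.90 USD × 1.36 = 2922.50 CAD
Implied rate AUD→CAD = 0.65 × 1.36 = 0.8840
= 2922.50 CAD

2922.50 CAD


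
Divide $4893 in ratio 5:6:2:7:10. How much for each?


Total parts = 5 + 6 + 2 + 7 + 10 = 30
Part 1: 4893 × 5/30 = 815.50
Part 2: 4893 × 6/30 = 978.60
Part 3: 4893 × 2/30 = 326.20
Part 4: 4893 × 7/30 = 1141.70
Part 5: 4893 × 10/30 = 1631.00
= Part 1: $815.50, Part 2: $978.60, Part 3: $326.20, Part 4: $1141.70, Part 5: $1631.00

Part 1: $815.50, Part 2: $978.60, Part 3: $326.20, Part 4: $1141.70, Part 5: $1631.00


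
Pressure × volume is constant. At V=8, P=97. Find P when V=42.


Inverse proportion: x × y = constant
k = 8 × 97 = 776
y₂ = k / 42 = 776 / 42
= 18.48

18.48


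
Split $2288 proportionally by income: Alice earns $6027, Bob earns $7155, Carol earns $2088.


Total income = 6027 + 7155 + 2088 = $15270
Alice: $2288 × 6027/15270 = $903.06
Bob: $2288 × 7155/15270 = $1072.08
Carol: $2288 × 2088/15270 = $312.86
= Alice: $903.06, Bob: $1072.08, Carol: $312.86

Alice: $903.06, Bob: $1072.08, Carol: $312.86


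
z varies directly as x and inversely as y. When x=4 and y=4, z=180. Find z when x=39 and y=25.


z = k·x/y
Solve for k using the known point: k = z·y/x = 180×4/4 = 720/4 = 180.0000
Now evaluate at x=39, y=25:
z = k × 39 / 25 = (720 × 39) / (4 × 25) = 28080/100
= 280.8000

280.8000


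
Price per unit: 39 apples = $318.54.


Unit rate = total / quantity
= 318.54 / 39
= $8.17 per unit

$8.17 per unit


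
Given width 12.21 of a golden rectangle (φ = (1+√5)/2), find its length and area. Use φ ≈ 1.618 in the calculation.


φ = (1 + √5) / 2 ≈ 1.618
Length = width × φ = 12.21 × 1.618 = 19.75578
≈ 19.76
Area = width × length = 12.21 × 19.75578 = 241.2180738 ≈ 241.22
= Length: 19.76, Area: 241.22

Length: 19.76, Area: 241.22


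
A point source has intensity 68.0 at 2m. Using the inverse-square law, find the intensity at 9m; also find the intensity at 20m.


I₁d₁² = I₂d₂²
I at 9m = 68.0 × (2/9)² = 68.0 × 4/81 = 272/81 ≈ 3.3580
I at 20m = 68.0 × (2/20)² = 68.0 × 4/400 = 272/400 = 0.6800
= 3.3580 and 0.6800

3.3580 and 0.6800


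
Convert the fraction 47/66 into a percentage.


Percentage = (part / whole) × 100
= (47 / 66) × 100
≈ 71.21%

71.21%


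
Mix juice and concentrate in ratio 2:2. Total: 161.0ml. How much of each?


Total parts = 2 + 2 = 4
juice: 161.0 × 2/4 = 80.5ml
concentrate: 161.0 × 2/4 = 80.5ml
= 80.5ml and 80.5ml

80.5ml and 80.5ml


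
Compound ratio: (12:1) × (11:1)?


Compound ratio = (12×11) : (1×1)
= 132:1
GCD = 1
= 132:1

132:1


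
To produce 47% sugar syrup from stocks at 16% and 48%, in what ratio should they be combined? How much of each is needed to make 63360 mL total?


Let x parts of 16% mix with y parts of 48%.
16x + 48y = 47(x + y)
16x + 48y = 47x + 47y
x(16 - 47) = y(47 - 48)
x/y = (48 - 47)/(47 - 16) = 1/31
Simplify: 1:31
Total parts = 32; one part = 63360/32 = 1980.00 mL
16% solution: 1×1980.00 = 1980.00 mL
48% solution: 31×1980.00 = 61380.00 mL
= ratio 1:31; 1980.00 mL and 61380.00 mL

ratio 1:31; 1980.00 mL and 61380.00 mL


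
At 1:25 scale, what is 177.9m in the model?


Model size = real / scale
= 177.9 / 25
= 7.1160 m

7.1160 m


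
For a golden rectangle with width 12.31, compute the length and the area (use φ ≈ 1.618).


φ = (1 + √5) / 2 ≈ 1.618
Length = width × φ = 12.31 × 1.618 = 19.91758
≈ 19.92
Area = width × length = 12.31 × 19.91758 = 245.1854098 ≈ 245.19
= Length: 19.92, Area: 245.19

Length: 19.92, Area: 245.19


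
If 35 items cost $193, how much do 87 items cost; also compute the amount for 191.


Direct proportion: y/x = constant
k = 193/35 ≈ 5.5143
y at x=87: k × 87 = 193 × 87 / 35 = 16791/35 ≈ 479.74
y at x=191: k × 191 = 193 × 191 / 35 = 36863/35 ≈ 1053.23
= 479.74 and 1053.23

479.74 and 1053.23


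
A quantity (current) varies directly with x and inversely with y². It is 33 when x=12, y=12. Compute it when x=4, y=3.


z = k·x/y²
Solve for k using the known point: k = z·y²/x = 33×144/12 = 4752/12 = 396.0000
Now evaluate at x=4, y=3:
z = k × 4 / 9 = (4752 × 4) / (12 × 9) = 19008/108
= 176.0000

176.0000


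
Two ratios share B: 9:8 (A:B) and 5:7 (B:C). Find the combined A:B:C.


Match B: multiply A:B by 5 → 45:40
Multiply B:C by 8 → 40:56
Combined: 45:40:56
GCD = 1
= 45:40:56

45:40:56


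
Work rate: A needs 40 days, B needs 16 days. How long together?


Rate of A = 1/40 per day
Rate of B = 1/16 per day
Combined rate = 1/40 + 1/16 = 56/640 = 0.0875 per day
Days = 1 / combined rate = 640/56
≈ 11.43 days

11.43 days


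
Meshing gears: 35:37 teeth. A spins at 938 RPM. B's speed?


Gear ratio = 35:37 = 35:37
RPM_B = RPM_A × (teeth_A / teeth_B)
= 938 × (35/37)
= 887.3 RPM

887.3 RPM


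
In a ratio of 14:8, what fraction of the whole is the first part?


Total parts = 14 + 8 = 22
First part: 14/22 = 7/11
= 7/11

7/11


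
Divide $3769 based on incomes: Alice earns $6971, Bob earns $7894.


Total income = 6971 + 7894 = $14865
Alice: $3769 × 6971/14865 = $1767.49
Bob: $3769 × 7894/14865 = $2001.51
= Alice: $1767.49, Bob: $2001.51

Alice: $1767.49, Bob: $2001.51


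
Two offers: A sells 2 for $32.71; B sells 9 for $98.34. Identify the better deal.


Deal A: $32.71/2 = $16.3550/unit
Deal B: $98.34/9 = $10.9267/unit
B is cheaper per unit
= Deal B

Deal B


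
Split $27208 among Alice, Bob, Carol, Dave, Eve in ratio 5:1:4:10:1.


Total parts = 5 + 1 + 4 + 10 + 1 = 21
Alice: 27208 × 5/21 = 6478.10
Bob: 27208 × 1/21 = 1295.62
Carol: 27208 × 4/21 = 5182.48
Dave: 27208 × 10/21 = 12956.19
Eve: 27208 × 1/21 = 1295.62
= Alice: $6478.10, Bob: $1295.62, Carol: $5182.48, Dave: $12956.19, Eve: $1295.62

Alice: $6478.10, Bob: $1295.62, Carol: $5182.48, Dave: $12956.19, Eve: $1295.62


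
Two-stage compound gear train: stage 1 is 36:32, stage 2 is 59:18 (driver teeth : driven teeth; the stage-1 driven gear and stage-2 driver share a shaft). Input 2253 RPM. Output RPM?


Stage 1: RPM_B = RPM_A × t_A/t_B = 2253 × 36/32 = 81108/32 ≈ 2534.63
B and C share a shaft → RPM_C = RPM_B
Stage 2: RPM_D = RPM_C × t_C/t_D = RPM_A × (t_A×t_C)/(t_B×t_D)
Overall ratio = (36×59)/(32×18) = 2124/576
RPM_D = 2253 × 2124/576 = 4785372/576
≈ 8307.94 RPM

8307.94 RPM


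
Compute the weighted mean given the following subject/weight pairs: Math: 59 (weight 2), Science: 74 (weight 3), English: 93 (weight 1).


Numerator = 59×2 + 74×3 + 93×1
= 118 + 222 + 93
= 433
Total weight = 6
Weighted avg = 433/6
= 72.17

72.17


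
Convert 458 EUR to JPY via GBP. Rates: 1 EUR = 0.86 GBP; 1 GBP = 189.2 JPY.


Step 1: 458 EUR × 0.86 = 393.88 GBP
Step 2: 393.88 GBP × 189.2 = 74522.10 JPY
Implied rate EUR→JPY = 0.86 × 189.2 = 162.7120
= 74522.10 JPY

74522.10 JPY


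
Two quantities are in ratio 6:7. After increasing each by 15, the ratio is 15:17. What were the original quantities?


Let A = 6k, B = 7k.
(6k + 15) / (7k + 15) = 15/17
Cross-multiply: 17(6k + 15) = 15(7k + 15)
102k + 255 = 105k + 225
102k - 105k = 225 - 255
-3k = -30
k = -30/-3 = 10
A = 6×10 = 60, B = 7×10 = 70
= A = 60, B = 70

A = 60, B = 70


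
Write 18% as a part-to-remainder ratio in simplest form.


18% means 18 parts out of 100; remainder = 82
Part : remainder = 18:82
GCD = 2
= 9:41

9:41


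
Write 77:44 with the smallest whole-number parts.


GCD(77, 44) = 11
77/11 : 44/11
= 7:4

7:4


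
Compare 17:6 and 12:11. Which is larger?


17/6 = 2.8333
12/11 = 1.0909
2.8333 > 1.0909, so 17:6 is greater
= 17:6

17:6


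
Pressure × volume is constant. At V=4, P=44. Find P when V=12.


Inverse proportion: x × y = constant
k = 4 × 44 = 176
y₂ = k / 12 = 176 / 12
= 14.67

14.67


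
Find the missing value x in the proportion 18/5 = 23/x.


Cross multiply: 18 × x = 5 × 23
18x = 115
x = 115 / 18
= 6.39

6.39


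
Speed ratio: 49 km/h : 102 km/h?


Ratio = 49:102
GCD = 1
Simplified = 49:102
Time ratio (same distance) = 102:49
Speed ratio = 49:102

49:102


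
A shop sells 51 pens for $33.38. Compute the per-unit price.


Unit rate = total / quantity
= 33.38 / 51
= $0.65 per unit

$0.65 per unit


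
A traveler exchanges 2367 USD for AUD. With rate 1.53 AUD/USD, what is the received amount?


Amount × rate = 2367 × 1.53
= 3621.51 AUD

3621.51 AUD


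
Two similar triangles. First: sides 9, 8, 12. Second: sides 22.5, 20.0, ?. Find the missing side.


Scale factor = 22.5/9 = 2.5
Missing side = 12 × 2.5
= 30.0

30.0


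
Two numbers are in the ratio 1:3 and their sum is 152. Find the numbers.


Let A = 1k, B = 3k.
1k + 3k = 152
4k = 152 → k = 152/4 = 38
A = 1×38 = 38, B = 3×38 = 114
= A = 38, B = 114

A = 38, B = 114


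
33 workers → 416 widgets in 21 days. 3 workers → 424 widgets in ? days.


Days ∝ work / workers, so d₂ = d₁ × (m₁/m₂) × (w₂/w₁)
Workers factor (inverse): 33/3 = 11.0000
Work factor (direct): 424/416 ≈ 1.0192
d₂ = 21 × 33/3 × 424/416 = (21 × 33 × 424) / (3 × 416) = 293832/1248
≈ 235.44 days

235.44 days


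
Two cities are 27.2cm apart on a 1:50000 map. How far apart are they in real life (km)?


Real distance = map distance × scale
= 27.2cm × 50000
= 1360000 cm = 13600.0 m
= 13.600 km

13.600 km


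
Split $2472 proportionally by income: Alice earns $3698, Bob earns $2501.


Total income = 3698 + 2501 = $6199
Alice: $2472 × 3698/6199 = $1474.67
Bob: $2472 × 2501/6199 = $997.33
= Alice: $1474.67, Bob: $997.33

Alice: $1474.67, Bob: $997.33


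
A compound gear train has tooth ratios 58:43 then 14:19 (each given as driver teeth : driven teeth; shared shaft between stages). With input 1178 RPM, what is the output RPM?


Stage 1: RPM_B = RPM_A × t_A/t_B = 1178 × 58/43 = 68324/43 ≈ 1588.93
B and C share a shaft → RPM_C = RPM_B
Stage 2: RPM_D = RPM_C × t_C/t_D = RPM_A × (t_A×t_C)/(t_B×t_D)
Overall ratio = (58×14)/(43×19) = 812/817
RPM_D = 1178 × 812/817 = 956536/817
≈ 1170.79 RPM

1170.79 RPM


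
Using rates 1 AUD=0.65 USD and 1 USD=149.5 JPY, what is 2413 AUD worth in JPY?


Step 1: 2413 AUD × 0.65 = 1568.45 USD
Step 2: 1568.45 USD × 149.5 = 234483.28 JPY
Implied rate AUD→JPY = 0.65 × 149.5 = 97.1750
= 234483.28 JPY

234483.28 JPY


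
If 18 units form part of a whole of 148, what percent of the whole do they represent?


Percentage = (part / whole) × 100
= (18 / 148) × 100
≈ 12.16%

12.16%


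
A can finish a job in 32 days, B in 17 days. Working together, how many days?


Rate of A = 1/32 per day
Rate of B = 1/17 per day
Combined rate = 1/32 + 1/17 = 49/544 ≈ 0.0901 per day
Days = 1 / combined rate = 544/49
≈ 11.10 days

11.10 days


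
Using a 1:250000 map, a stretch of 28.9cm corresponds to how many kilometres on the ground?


Real distance = map distance × scale
= 28.9cm × 250000
= 7225000 cm = 72250.0 m
= 72.250 km

72.250 km


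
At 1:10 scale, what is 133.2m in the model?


Model size = real / scale
= 133.2 / 10
= 13.3200 m

13.3200 m


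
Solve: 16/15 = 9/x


Cross multiply: 16 × x = 15 × 9
16x = 135
x = 135 / 16
= 8.44

8.44


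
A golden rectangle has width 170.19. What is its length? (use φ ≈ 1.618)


φ = (1 + √5) / 2 ≈ 1.618
Length = width × φ = 170.19 × 1.618 = 275.36742
≈ 275.37

275.37


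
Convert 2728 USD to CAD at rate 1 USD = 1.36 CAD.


Amount × rate = 2728 × 1.36
= 3710.08 CAD

3710.08 CAD


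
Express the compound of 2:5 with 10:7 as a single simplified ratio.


Compound ratio = (2×10) : (5×7)
= 20:35
GCD = 5
= 4:7

4:7


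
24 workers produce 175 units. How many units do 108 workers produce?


Direct proportion: y/x = constant
k = 175/24 ≈ 7.2917
y₂ = k × 108 = 175 × 108 / 24 = 18900/24
= 787.50

787.50


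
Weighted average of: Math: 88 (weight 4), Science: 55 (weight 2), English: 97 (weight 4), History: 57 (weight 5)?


Numerator = 88×4 + 55×2 + 97×4 + 57×5
= 352 + 110 + 388 + 285
= 1135
Total weight = 15
Weighted avg = 1135/15
= 75.67

75.67


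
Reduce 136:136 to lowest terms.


GCD(136, 136) = 136
136/136 : 136/136
= 1:1

1:1


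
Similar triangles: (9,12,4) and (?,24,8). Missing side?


Scale factor = 24/12 = 2
Missing side = 9 × 2
= 18.0

18.0


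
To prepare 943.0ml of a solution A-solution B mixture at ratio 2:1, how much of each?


Total parts = 2 + 1 = 3
solution A: 943.0 × 2/3 = 628.7ml
solution B: 943.0 × 1/3 = 314.3ml
= 628.7ml and 314.3ml

628.7ml and 314.3ml


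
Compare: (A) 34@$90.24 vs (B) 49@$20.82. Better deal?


Deal A: $90.24/34 = $2.6541/unit
Deal B: $20.82/49 = $0.4249/unit
B is cheaper per unit
= Deal B

Deal B


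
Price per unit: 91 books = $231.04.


Unit rate = total / quantity
= 231.04 / 91
= $2.54 per unit

$2.54 per unit


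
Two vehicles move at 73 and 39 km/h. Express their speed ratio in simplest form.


Ratio = 73:39
GCD = 1
Simplified = 73:39
Time ratio (same distance) = 39:73
Speed ratio = 73:39

73:39


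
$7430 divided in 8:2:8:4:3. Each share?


Total parts = 8 + 2 + 8 + 4 + 3 = 25
Part 1: 7430 × 8/25 = 2377.60
Part 2: 7430 × 2/25 = 594.40
Part 3: 7430 × 8/25 = 2377.60
Part 4: 7430 × 4/25 = 1188.80
Part 5: 7430 × 3/25 = 891.60
= Part 1: $2377.60, Part 2: $594.40, Part 3: $2377.60, Part 4: $1188.80, Part 5: $891.60

Part 1: $2377.60, Part 2: $594.40, Part 3: $2377.60, Part 4: $1188.80, Part 5: $891.60


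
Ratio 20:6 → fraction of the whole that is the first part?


Total parts = 20 + 6 = 26
First part: 20/26 = 10/13
= 10/13

10/13


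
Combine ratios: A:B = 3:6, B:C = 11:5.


Match B: multiply A:B by 11 → 33:66
Multiply B:C by 6 → 66:30
Combined: 33:66:30
GCD = 3
= 11:22:10

11:22:10


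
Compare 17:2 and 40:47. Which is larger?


17/2 = 8.5000
40/47 = 0.8511
8.5000 > 0.8511, so 17:2 is greater
= 17:2

17:2


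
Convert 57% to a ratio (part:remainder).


57% means 57 parts out of 100; remainder = 43
Part : remainder = 57:43
GCD = 1
= 57:43

57:43


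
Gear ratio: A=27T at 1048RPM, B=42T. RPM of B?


Gear ratio = 27:42 = 9:14
RPM_B = RPM_A × (teeth_A / teeth_B)
= 1048 × (27/42)
= 673.7 RPM

673.7 RPM


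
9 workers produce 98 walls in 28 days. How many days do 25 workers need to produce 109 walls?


Days ∝ work / workers, so d₂ = d₁ × (m₁/m₂) × (w₂/w₁)
Workers factor (inverse): 9/25 = 0.3600
Work factor (direct): 109/98 ≈ 1.1122
d₂ = 28 × 9/25 × 109/98 = (28 × 9 × 109) / (25 × 98) = 27468/2450
≈ 11.21 days

11.21 days


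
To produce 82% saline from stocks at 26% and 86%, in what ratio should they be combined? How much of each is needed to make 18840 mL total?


Let x parts of 26% mix with y parts of 86%.
26x + 86y = 82(x + y)
26x + 86y = 82x + 82y
x(26 - 82) = y(82 - 86)
x/y = (86 - 82)/(82 - 26) = 4/56
Simplify: 1:14
Total parts = 15; one part = 18840/15 = 1256.00 mL
26% solution: 1×1256.00 = 1256.00 mL
86% solution: 14×1256.00 = 17584.00 mL
= ratio 1:14; 1256.00 mL and 17584.00 mL

ratio 1:14; 1256.00 mL and 17584.00 mL
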